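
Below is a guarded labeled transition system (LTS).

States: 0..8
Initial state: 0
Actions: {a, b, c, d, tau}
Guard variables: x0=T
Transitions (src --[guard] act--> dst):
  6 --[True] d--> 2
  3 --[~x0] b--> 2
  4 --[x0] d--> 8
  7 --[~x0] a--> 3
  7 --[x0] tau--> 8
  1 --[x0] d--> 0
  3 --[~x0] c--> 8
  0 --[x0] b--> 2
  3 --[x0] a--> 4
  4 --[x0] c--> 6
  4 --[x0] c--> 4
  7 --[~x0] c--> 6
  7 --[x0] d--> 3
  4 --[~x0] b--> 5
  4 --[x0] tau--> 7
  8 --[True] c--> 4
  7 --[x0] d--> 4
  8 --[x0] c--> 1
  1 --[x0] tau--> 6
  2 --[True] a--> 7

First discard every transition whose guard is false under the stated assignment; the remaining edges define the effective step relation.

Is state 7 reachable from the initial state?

15 transition(s) survive guard evaluation.
depth 0: {0}
depth 1: {2}  total {0,2}
depth 2: {7}  total {0,2,7}
depth 3: {3,4,8}  total {0,2,3,4,7,8}
depth 4: {1,6}  total {0,1,2,3,4,6,7,8}
Reachable = {0,1,2,3,4,6,7,8}
Path to 7: b·a

Answer: REACHABLE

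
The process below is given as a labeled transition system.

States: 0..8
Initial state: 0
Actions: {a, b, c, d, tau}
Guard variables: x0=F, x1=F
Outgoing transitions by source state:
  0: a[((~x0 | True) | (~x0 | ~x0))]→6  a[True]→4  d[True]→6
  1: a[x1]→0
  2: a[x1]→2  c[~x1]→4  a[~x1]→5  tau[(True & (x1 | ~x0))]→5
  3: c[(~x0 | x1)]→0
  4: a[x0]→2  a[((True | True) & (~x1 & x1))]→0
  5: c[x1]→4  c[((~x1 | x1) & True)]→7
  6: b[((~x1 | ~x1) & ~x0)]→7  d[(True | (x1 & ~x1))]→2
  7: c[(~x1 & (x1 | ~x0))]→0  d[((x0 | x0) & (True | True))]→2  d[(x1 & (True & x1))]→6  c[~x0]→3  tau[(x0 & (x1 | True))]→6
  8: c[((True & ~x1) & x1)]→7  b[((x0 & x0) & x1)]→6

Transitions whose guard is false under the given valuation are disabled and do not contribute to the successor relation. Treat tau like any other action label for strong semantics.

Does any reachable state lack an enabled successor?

Reach set: {0,2,3,4,5,6,7}
  0: a→4  a→6  d→6  [3 exit(s)]
  2: a→5  c→4  tau→5  [3 exit(s)]
  3: c→0  [1 exit(s)]
  4: ∅  [deadlock]
  5: c→7  [1 exit(s)]
  6: b→7  d→2  [2 exit(s)]
  7: c→0  c→3  [2 exit(s)]
witness 4: a

Answer: DEADLOCK at state 4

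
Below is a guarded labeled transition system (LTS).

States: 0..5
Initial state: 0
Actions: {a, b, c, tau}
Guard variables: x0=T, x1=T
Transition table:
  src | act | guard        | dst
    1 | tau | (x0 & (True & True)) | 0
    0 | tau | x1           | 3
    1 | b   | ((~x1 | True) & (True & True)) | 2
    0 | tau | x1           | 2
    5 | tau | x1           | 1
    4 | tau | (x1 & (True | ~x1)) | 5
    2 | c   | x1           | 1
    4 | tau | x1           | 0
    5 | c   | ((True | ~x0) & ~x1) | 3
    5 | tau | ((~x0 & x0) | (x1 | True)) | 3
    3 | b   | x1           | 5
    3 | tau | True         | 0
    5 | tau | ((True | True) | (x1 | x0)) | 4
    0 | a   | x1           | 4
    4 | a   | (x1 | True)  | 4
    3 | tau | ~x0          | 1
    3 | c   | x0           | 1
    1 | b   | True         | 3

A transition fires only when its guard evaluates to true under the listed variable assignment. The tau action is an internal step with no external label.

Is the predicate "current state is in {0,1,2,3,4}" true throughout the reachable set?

Answer: INVARIANT VIOLATED at state 5

Analysis:
Inv-set: {0,1,2,3,4}
Reachable = {0,1,2,3,4,5}
  0: safe
  1: safe
  2: safe
  3: safe
  4: safe
  5: ✗ unsafe
witness against invariant: tau·b → 5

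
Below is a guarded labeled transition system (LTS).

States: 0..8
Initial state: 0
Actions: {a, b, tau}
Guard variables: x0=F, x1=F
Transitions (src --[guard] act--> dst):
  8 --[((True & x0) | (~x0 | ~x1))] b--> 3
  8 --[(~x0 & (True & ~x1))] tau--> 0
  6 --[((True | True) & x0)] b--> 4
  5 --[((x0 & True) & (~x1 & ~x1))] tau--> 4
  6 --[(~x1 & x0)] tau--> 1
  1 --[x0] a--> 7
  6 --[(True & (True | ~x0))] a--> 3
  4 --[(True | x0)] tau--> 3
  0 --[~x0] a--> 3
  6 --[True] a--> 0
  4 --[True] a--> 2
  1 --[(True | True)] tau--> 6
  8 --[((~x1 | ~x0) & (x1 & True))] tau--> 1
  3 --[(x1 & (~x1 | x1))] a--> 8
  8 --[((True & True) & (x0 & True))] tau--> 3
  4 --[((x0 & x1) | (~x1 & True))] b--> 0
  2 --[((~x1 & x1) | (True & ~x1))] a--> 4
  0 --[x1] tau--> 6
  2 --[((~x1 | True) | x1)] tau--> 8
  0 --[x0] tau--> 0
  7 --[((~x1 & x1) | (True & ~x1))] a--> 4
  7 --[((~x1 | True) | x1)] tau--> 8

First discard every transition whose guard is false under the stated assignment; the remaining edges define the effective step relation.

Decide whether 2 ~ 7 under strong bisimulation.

Answer: BISIMILAR

Trace:
Bisimulation quotient by refinement:
  π0 = {{0,1,2,3,4,5,6,7,8}}
  π1 = {{0,6},{1},{2,7},{3,5},{4},{8}}
  π2 = {{0},{1},{2,7},{3,5},{4},{6},{8}}
stable after 3 split(s): 7 block(s)
2∈{2,7}, 7∈{2,7}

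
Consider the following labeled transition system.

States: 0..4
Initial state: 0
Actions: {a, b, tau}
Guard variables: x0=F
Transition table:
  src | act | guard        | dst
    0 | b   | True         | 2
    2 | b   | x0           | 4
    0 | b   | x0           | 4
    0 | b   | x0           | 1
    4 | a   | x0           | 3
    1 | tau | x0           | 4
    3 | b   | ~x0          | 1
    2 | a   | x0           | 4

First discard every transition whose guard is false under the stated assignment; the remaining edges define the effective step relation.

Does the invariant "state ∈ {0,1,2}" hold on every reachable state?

Answer: INVARIANT HOLDS

Working:
Inv-set: {0,1,2}
Reachable = {0,2}
  0: safe
  2: safe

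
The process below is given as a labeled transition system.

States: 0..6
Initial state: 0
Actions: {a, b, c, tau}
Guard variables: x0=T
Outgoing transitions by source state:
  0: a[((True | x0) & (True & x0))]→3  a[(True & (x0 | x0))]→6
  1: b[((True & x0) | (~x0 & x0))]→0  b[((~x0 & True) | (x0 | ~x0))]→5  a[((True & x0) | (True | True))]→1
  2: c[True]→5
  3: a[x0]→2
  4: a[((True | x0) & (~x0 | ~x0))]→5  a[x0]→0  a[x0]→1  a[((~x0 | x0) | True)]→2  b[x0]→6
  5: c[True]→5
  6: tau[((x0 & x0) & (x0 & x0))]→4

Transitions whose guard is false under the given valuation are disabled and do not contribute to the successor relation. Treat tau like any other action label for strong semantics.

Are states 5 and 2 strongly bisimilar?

Refine partition for ~:
  round 0: {{0,1,2,3,4,5,6}}
  round 1: {{0,3},{1,4},{2,5},{6}}
  round 2: {{0},{1},{2,5},{3},{4},{6}}
stable after 3 split(s): 6 block(s)
5∈{2,5}, 2∈{2,5}

Answer: BISIMILAR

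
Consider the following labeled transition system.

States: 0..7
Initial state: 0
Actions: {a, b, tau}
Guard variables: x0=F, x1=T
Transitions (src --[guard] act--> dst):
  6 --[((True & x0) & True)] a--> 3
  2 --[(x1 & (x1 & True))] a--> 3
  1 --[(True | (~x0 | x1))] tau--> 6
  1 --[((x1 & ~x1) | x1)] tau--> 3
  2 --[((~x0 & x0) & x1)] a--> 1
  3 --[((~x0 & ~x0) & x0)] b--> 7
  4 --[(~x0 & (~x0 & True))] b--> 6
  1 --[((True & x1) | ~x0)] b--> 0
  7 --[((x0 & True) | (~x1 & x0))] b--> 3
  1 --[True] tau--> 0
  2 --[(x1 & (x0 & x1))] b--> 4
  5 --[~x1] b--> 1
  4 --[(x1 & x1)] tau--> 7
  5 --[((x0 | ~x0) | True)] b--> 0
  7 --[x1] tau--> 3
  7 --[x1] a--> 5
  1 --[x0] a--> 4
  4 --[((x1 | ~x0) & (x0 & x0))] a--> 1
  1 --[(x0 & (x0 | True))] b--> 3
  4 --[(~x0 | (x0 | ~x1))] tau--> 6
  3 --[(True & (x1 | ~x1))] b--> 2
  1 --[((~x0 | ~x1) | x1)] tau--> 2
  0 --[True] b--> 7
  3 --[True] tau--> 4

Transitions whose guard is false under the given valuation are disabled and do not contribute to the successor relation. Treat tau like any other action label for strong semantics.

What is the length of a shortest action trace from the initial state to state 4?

Breadth-first toward 4:
  L0 = {0}
  L1 = {7}
  L2 = {3,5}
  L3 = {2,4}
4 enters at depth 3; path b·tau·tau

Answer: 3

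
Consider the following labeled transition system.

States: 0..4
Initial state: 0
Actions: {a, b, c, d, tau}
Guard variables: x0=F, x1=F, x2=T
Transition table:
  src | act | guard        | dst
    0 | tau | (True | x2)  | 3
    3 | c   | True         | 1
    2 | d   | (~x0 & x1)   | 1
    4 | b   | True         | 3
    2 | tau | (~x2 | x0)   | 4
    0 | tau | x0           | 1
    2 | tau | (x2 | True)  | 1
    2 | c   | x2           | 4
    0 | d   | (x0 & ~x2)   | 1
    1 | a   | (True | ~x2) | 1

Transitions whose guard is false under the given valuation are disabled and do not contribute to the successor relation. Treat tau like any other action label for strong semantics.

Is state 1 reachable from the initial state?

6 transition(s) survive guard evaluation.
depth 0: {0}
depth 1: {3}  cumulative {0,3}
depth 2: {1}  cumulative {0,1,3}
R = {0,1,3}
Path to 1: tau·c

Answer: REACHABLE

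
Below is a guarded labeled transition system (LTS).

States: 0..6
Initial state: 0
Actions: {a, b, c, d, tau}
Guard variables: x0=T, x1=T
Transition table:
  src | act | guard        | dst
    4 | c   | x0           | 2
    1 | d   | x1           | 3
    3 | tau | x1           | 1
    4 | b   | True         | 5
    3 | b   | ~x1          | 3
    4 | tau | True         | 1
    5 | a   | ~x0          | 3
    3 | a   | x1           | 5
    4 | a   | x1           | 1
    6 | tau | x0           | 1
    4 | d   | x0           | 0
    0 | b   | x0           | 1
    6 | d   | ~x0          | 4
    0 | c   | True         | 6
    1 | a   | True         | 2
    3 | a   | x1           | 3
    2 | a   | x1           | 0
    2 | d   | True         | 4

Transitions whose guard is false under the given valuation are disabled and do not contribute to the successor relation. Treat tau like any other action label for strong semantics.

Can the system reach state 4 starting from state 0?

Answer: REACHABLE

Trace:
After dropping false guards: 15 live edges.
L0 = {0}
L1 = {1,6}  total {0,1,6}
L2 = {2,3}  total {0,1,2,3,6}
L3 = {4,5}  total {0,1,2,3,4,5,6}
Reach set: {0,1,2,3,4,5,6}
trace reaching 4: b·a·d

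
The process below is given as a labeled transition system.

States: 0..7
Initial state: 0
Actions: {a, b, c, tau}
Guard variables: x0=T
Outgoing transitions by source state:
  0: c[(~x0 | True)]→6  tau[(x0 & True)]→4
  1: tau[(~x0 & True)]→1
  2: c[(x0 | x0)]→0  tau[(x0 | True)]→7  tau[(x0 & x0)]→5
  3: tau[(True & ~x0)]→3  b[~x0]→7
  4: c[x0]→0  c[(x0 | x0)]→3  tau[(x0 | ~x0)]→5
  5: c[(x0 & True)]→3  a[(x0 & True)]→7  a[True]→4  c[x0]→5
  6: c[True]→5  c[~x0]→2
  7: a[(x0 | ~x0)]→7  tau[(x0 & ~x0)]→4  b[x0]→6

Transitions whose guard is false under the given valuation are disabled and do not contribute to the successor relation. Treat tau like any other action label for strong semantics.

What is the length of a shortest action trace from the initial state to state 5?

Answer: 2

Working:
Layered search for 5:
  depth 0: {0}
  depth 1: {4,6}
  depth 2: {3,5}
depth(5)=2, e.g. c·c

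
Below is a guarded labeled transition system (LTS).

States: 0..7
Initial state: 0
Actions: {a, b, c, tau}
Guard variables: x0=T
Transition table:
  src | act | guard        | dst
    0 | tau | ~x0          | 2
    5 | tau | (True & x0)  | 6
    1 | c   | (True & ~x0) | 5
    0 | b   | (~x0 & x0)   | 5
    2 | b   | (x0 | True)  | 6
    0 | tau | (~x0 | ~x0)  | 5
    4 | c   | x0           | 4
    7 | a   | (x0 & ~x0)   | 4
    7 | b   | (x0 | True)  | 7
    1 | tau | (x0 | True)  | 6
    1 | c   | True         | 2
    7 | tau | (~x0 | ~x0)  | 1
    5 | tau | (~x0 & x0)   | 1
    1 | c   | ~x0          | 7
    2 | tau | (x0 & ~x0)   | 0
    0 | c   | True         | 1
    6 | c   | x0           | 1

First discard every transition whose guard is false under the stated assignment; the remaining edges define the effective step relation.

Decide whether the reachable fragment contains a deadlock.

Reach set: {0,1,2,6}
  0: c→1  [deg 1]
  1: c→2  tau→6  [deg 2]
  2: b→6  [deg 1]
  6: c→1  [deg 1]

Answer: DEADLOCK-FREE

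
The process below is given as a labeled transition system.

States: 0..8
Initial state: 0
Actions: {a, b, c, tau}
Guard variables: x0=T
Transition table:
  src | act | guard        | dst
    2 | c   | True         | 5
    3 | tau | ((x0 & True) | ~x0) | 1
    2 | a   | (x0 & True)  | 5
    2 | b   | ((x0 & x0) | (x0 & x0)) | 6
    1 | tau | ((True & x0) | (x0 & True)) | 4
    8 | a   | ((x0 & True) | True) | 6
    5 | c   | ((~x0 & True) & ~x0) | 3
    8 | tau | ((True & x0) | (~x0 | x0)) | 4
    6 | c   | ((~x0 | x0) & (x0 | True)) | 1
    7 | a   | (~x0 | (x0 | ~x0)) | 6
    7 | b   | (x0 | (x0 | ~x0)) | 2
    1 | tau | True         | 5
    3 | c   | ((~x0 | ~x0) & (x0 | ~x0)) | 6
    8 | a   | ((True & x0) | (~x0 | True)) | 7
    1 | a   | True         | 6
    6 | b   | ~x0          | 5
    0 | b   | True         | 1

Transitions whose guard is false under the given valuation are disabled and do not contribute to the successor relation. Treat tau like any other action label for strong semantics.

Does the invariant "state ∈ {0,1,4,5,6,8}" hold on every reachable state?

Answer: INVARIANT HOLDS

Working:
Safe = {0,1,4,5,6,8}
Reachable = {0,1,4,5,6}
  0: ok
  1: ok
  4: ok
  5: ok
  6: ok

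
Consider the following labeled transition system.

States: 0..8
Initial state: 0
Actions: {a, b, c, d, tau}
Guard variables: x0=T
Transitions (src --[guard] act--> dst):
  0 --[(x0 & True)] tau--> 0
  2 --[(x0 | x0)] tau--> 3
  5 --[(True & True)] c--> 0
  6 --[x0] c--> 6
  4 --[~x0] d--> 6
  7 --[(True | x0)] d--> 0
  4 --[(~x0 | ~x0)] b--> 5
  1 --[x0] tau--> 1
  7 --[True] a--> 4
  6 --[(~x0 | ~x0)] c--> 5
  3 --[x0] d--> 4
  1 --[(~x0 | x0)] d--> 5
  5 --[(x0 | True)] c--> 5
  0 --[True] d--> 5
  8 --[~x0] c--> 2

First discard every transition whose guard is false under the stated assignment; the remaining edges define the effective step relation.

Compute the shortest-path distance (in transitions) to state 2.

BFS to 2:
  Layer 0: {0}
  Layer 1: {5}
2 never appears.

Answer: UNREACHABLE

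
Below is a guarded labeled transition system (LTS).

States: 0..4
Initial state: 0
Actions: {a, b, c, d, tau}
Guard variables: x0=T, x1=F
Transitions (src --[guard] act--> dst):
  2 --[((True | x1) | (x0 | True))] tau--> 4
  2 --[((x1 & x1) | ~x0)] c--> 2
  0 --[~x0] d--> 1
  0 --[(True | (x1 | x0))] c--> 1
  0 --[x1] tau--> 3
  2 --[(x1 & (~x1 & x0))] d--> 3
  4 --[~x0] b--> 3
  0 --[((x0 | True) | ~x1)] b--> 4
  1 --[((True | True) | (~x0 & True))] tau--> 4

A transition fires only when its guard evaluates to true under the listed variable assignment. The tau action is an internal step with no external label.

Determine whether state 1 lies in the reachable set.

After dropping false guards: 4 live edges.
depth 0: {0}
depth 1: {1,4}  now seen {0,1,4}
Reach set: {0,1,4}
witness 1: c

Answer: REACHABLE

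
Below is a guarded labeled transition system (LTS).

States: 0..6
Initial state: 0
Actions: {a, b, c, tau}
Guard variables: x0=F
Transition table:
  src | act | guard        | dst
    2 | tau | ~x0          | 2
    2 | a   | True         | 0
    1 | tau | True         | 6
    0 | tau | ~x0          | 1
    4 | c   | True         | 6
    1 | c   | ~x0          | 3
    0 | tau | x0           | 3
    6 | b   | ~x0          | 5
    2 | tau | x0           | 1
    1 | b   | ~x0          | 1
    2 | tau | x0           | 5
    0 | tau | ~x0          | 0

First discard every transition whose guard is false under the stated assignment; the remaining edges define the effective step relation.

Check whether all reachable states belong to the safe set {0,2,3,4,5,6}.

Inv-set: {0,2,3,4,5,6}
Reachable = {0,1,3,5,6}
  0: safe
  1: ✗ unsafe
  3: safe
  5: safe
  6: safe
counterexample path to 1: tau

Answer: INVARIANT VIOLATED at state 1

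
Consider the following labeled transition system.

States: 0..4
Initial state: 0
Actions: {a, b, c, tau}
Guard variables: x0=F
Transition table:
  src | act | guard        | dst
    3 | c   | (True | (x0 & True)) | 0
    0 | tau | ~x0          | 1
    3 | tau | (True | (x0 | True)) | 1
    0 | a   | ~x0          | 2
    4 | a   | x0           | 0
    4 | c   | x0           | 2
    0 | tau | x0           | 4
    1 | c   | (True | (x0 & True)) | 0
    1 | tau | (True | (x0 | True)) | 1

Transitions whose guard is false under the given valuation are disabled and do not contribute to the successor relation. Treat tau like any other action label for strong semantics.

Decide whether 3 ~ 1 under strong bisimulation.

Answer: BISIMILAR

Analysis:
Bisimulation quotient by refinement:
  round 0: {{0,1,2,3,4}}
  round 1: {{0},{1,3},{2,4}}
3 equivalence class(es) (converged in 2)
[3]={1,3}  [1]={1,3}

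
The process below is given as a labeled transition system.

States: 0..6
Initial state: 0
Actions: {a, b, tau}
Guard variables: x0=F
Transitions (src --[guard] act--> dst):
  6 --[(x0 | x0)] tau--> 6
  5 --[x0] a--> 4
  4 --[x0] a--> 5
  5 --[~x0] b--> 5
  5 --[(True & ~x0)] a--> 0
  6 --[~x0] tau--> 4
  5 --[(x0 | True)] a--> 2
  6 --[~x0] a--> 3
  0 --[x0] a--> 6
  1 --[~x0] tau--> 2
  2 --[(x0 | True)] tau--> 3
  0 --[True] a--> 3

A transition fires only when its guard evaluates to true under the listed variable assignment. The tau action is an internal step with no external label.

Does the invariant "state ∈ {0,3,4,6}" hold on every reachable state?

Answer: INVARIANT HOLDS

Analysis:
Allowed set {0,3,4,6}
Reach set: {0,3}
  0: safe
  3: safe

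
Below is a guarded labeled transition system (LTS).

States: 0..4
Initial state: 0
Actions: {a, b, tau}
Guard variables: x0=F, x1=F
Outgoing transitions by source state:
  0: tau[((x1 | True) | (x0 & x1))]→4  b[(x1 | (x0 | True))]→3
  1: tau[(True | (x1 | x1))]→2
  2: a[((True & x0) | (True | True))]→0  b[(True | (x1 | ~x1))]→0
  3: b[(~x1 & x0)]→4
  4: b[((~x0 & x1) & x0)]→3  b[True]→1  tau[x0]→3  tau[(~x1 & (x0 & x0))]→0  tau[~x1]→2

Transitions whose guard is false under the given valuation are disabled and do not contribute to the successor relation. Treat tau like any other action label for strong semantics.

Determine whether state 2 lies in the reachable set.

Answer: REACHABLE

Analysis:
7 transition(s) survive guard evaluation.
Layer 0: {0}
Layer 1: {3,4}  cumulative {0,3,4}
Layer 2: {1,2}  cumulative {0,1,2,3,4}
Reachable = {0,1,2,3,4}
trace reaching 2: tau·tau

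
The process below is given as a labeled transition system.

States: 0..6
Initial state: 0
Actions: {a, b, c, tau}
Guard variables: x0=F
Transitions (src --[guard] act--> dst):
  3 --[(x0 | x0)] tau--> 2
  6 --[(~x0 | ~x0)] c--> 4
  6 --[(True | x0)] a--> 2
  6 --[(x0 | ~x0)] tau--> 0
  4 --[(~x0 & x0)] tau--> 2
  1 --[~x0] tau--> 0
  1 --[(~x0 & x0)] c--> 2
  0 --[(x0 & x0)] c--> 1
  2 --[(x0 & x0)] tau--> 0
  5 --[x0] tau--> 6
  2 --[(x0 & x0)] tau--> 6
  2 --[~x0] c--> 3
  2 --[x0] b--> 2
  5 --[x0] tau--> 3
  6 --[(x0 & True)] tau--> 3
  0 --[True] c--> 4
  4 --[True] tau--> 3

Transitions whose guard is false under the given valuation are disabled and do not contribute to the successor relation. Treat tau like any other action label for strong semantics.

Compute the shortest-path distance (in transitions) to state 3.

BFS to 3:
  Layer 0: {0}
  Layer 1: {4}
  Layer 2: {3}
first hit 3 at d=2 via c·tau

Answer: 2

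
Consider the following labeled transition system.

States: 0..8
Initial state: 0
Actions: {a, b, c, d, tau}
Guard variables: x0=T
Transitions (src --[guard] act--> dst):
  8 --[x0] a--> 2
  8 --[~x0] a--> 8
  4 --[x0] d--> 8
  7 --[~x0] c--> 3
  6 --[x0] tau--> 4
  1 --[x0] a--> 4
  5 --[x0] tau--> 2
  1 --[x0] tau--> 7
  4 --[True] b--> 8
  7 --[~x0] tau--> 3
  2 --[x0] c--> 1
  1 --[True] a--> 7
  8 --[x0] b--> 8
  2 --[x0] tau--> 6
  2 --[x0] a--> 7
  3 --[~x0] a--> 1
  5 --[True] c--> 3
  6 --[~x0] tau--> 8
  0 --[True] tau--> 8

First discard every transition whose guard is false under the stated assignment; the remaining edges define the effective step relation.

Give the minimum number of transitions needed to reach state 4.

Answer: 4

Trace:
BFS to 4:
  depth 0: {0}
  depth 1: {8}
  depth 2: {2}
  depth 3: {1,6,7}
  depth 4: {4}
depth(4)=4, e.g. tau·a·c·a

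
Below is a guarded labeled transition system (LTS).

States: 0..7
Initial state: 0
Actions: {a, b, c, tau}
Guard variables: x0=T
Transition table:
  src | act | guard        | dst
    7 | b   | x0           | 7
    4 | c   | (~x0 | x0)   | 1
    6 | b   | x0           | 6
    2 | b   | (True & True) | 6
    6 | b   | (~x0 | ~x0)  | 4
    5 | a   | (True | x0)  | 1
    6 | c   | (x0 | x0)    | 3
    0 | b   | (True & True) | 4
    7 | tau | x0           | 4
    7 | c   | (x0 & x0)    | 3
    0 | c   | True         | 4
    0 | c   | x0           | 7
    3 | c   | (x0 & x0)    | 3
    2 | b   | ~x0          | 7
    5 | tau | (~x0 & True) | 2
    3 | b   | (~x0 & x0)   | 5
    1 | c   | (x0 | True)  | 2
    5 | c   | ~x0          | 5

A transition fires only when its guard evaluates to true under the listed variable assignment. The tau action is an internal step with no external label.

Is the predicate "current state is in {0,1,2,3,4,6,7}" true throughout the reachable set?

Safe = {0,1,2,3,4,6,7}
Reachable = {0,1,2,3,4,6,7}
  0: ✓
  1: ✓
  2: ✓
  3: ✓
  4: ✓
  6: ✓
  7: ✓

Answer: INVARIANT HOLDS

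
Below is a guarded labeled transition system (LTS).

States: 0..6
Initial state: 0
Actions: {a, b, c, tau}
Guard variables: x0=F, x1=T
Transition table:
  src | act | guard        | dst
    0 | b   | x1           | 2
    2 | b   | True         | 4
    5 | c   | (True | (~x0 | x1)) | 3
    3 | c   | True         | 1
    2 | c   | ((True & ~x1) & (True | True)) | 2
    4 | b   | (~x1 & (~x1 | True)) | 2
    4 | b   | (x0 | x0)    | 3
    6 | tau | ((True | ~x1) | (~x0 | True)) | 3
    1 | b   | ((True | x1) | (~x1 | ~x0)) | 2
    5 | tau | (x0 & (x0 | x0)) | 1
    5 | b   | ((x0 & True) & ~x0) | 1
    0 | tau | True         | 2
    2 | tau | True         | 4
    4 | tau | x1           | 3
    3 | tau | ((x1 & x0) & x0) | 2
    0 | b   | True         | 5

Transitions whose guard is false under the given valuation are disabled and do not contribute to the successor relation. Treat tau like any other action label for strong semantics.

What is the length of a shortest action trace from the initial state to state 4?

Layered search for 4:
  depth 0: {0}
  depth 1: {2,5}
  depth 2: {3,4}
depth(4)=2, e.g. b·b

Answer: 2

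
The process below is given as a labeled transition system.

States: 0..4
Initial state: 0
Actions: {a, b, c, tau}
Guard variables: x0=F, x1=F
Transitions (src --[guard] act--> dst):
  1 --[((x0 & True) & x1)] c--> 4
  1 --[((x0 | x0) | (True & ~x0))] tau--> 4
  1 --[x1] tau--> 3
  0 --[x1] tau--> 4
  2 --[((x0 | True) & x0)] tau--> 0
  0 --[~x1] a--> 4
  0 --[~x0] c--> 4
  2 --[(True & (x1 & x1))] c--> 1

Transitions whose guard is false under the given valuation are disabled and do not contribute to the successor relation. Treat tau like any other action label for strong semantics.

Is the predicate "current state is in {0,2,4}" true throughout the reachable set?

Safe = {0,2,4}
R = {0,4}
  0: safe
  4: safe

Answer: INVARIANT HOLDS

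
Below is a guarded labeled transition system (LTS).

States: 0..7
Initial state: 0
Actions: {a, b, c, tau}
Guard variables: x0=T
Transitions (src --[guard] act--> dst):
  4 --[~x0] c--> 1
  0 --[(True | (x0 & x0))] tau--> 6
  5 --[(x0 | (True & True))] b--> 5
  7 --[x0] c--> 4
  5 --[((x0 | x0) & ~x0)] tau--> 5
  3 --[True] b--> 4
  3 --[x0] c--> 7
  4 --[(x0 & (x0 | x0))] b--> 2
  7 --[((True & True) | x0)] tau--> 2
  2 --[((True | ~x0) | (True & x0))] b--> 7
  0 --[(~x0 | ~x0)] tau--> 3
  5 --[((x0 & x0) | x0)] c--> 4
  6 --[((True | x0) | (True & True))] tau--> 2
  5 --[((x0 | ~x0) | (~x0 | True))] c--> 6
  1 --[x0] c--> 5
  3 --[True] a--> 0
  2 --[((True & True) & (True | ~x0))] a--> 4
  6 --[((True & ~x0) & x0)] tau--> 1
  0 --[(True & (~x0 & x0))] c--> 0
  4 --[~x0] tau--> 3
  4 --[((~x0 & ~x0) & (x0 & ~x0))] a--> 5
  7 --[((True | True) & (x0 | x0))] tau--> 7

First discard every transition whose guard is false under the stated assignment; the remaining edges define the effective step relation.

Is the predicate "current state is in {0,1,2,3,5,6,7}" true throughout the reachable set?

Allowed set {0,1,2,3,5,6,7}
Reachable = {0,2,4,6,7}
  0: safe
  2: safe
  4: outside
  6: safe
  7: safe
witness against invariant: tau·tau·a → 4

Answer: INVARIANT VIOLATED at state 4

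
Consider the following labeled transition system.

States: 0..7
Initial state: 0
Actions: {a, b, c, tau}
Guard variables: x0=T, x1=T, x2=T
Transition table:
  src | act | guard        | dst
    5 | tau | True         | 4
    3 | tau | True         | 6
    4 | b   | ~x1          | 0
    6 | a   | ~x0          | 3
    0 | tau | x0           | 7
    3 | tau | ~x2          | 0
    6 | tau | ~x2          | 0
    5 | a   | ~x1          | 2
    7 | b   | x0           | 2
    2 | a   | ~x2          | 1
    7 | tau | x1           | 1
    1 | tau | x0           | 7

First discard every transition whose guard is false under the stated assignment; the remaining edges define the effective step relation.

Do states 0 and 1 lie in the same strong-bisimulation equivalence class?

Answer: BISIMILAR

Analysis:
Bisimulation quotient by refinement:
  π0 = {{0,1,2,3,4,5,6,7}}
  π1 = {{0,1,3,5},{2,4,6},{7}}
  π2 = {{0,1},{2,4,6},{3,5},{7}}
Fixed point at round 3; 4 class(es).
0∈{0,1}, 1∈{0,1}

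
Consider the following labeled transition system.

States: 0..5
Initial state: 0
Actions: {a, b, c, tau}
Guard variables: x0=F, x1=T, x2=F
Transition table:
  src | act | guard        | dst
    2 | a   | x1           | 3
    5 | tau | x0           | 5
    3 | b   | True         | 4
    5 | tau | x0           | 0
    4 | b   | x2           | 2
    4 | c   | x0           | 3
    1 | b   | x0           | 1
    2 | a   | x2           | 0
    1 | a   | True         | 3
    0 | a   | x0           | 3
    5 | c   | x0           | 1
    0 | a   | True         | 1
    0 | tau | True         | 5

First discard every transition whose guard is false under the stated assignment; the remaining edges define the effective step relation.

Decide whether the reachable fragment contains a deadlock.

Answer: DEADLOCK at state 4

Working:
Reach set: {0,1,3,4,5}
  0: a→1  tau→5  [2 out]
  1: a→3  [1 out]
  3: b→4  [1 out]
  4: ∅  [deadlock]
  5: ∅  [deadlock]
Path to 4: a·a·b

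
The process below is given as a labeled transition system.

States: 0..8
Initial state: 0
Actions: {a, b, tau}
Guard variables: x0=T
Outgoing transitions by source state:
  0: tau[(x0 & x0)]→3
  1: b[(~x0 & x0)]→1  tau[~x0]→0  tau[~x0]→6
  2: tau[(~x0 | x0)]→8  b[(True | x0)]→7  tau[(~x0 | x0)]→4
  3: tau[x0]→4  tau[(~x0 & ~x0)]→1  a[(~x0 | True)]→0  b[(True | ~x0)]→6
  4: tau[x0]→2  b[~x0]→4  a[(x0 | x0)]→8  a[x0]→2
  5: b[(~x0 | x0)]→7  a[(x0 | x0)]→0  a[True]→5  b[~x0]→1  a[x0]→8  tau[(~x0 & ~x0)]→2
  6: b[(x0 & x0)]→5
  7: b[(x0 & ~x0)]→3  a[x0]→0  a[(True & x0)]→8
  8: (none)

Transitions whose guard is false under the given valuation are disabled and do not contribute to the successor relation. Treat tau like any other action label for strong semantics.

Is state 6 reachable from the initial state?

Answer: REACHABLE

Working:
After dropping false guards: 17 live edges.
depth 0: {0}
depth 1: {3}  cumulative {0,3}
depth 2: {4,6}  cumulative {0,3,4,6}
depth 3: {2,5,8}  cumulative {0,2,3,4,5,6,8}
depth 4: {7}  cumulative {0,2,3,4,5,6,7,8}
Reach set: {0,2,3,4,5,6,7,8}
Path to 6: tau·b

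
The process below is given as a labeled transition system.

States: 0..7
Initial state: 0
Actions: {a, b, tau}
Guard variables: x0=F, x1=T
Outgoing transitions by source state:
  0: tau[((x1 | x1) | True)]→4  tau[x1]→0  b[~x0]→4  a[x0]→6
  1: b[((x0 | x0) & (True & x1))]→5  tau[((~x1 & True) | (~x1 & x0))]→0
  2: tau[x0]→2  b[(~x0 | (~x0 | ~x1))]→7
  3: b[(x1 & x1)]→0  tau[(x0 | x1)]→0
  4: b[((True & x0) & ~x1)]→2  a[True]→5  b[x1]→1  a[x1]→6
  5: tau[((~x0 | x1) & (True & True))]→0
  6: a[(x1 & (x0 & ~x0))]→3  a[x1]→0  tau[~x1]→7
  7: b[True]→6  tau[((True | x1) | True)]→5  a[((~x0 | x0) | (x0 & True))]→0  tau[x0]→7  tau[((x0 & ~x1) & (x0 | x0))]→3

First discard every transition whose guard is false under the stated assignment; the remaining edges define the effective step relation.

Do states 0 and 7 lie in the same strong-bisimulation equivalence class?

Answer: NOT BISIMILAR

Working:
Compute ~ classes (split until stable):
  round 0: {{0,1,2,3,4,5,6,7}}
  round 1: {{0,3},{1},{2},{4},{5},{6},{7}}
  round 2: {{0},{1},{2},{3},{4},{5},{6},{7}}
Fixed point at round 3; 8 class(es).
0∈{0}, 7∈{7}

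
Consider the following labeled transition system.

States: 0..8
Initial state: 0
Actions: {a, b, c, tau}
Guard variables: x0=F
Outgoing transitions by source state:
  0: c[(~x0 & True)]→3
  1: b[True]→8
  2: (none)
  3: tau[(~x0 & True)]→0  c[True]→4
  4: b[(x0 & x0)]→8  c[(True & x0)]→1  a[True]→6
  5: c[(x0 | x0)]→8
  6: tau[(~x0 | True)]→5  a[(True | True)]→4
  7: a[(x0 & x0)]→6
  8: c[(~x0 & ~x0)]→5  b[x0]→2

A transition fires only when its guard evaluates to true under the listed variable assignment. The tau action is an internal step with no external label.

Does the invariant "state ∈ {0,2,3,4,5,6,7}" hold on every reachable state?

Allowed set {0,2,3,4,5,6,7}
Reachable = {0,3,4,5,6}
  0: safe
  3: safe
  4: safe
  5: safe
  6: safe

Answer: INVARIANT HOLDS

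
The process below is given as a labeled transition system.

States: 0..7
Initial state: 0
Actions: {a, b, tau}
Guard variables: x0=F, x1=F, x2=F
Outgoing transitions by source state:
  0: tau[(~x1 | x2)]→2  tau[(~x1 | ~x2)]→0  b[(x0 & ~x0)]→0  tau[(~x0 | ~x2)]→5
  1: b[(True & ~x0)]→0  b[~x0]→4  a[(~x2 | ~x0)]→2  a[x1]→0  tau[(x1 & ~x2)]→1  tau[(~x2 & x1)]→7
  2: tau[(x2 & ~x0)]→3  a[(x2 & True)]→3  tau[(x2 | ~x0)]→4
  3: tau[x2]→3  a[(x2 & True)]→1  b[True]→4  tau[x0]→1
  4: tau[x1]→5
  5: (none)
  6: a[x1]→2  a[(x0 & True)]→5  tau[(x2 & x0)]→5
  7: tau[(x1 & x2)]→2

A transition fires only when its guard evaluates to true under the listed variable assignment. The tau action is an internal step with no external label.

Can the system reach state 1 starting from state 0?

Answer: UNREACHABLE

Working:
After dropping false guards: 8 live edges.
Layer 0: {0}
Layer 1: {2,5}  total {0,2,5}
Layer 2: {4}  total {0,2,4,5}
Reachable = {0,2,4,5}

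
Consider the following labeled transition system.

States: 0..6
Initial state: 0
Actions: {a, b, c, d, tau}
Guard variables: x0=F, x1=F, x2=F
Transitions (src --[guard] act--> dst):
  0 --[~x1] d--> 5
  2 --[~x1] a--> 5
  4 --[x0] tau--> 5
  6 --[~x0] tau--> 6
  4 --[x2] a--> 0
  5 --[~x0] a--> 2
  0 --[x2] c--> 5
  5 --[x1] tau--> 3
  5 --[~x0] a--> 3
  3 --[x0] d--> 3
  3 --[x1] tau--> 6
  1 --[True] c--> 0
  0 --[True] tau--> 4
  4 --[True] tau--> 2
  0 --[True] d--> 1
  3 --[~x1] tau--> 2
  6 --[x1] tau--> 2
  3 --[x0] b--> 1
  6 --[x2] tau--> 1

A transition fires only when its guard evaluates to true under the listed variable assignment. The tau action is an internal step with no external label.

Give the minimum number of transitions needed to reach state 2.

Breadth-first toward 2:
  Layer 0: {0}
  Layer 1: {1,4,5}
  Layer 2: {2,3}
2 enters at depth 2; path d·a

Answer: 2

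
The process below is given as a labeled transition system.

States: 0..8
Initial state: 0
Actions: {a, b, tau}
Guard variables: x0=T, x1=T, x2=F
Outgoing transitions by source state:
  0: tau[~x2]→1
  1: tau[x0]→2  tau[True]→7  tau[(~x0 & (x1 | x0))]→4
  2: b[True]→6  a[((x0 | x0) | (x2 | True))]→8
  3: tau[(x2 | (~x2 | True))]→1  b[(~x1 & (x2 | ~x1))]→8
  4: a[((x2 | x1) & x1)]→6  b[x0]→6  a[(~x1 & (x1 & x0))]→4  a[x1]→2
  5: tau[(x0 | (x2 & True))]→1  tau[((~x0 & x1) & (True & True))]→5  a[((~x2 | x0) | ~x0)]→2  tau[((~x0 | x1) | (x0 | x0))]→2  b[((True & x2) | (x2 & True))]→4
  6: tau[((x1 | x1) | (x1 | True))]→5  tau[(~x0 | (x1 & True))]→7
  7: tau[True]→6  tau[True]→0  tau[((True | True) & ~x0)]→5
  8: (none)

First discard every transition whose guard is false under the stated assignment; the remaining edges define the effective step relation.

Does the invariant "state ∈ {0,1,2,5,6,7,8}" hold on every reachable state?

Allowed set {0,1,2,5,6,7,8}
R = {0,1,2,5,6,7,8}
  0: ✓
  1: ✓
  2: ✓
  5: ✓
  6: ✓
  7: ✓
  8: ✓

Answer: INVARIANT HOLDS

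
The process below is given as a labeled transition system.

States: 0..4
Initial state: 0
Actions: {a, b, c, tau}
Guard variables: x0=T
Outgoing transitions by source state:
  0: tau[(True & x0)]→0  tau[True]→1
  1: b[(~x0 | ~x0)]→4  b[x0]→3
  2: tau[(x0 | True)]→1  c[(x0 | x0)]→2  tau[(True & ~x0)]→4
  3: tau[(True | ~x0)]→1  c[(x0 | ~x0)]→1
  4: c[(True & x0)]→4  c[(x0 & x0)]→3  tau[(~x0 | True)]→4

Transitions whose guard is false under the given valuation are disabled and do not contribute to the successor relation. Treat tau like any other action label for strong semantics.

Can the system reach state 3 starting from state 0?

Answer: REACHABLE

Trace:
After dropping false guards: 10 live edges.
depth 0: {0}
depth 1: {1}  cumulative {0,1}
depth 2: {3}  cumulative {0,1,3}
Reachable = {0,1,3}
Path to 3: tau·b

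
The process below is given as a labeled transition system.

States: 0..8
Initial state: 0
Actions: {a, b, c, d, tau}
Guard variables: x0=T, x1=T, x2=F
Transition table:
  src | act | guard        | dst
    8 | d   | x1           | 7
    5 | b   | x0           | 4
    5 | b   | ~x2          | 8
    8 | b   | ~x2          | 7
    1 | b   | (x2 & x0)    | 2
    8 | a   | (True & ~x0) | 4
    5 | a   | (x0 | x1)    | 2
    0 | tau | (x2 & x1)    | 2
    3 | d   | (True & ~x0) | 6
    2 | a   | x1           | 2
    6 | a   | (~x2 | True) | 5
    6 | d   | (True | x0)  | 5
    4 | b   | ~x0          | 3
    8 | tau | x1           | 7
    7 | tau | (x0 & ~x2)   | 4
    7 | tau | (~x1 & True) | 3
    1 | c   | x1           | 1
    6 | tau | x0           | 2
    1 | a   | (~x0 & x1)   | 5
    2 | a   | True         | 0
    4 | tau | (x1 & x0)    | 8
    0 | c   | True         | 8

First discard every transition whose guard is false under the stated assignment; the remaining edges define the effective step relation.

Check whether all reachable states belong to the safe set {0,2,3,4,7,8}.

Answer: INVARIANT HOLDS

Working:
Allowed set {0,2,3,4,7,8}
Reachable = {0,4,7,8}
  0: safe
  4: safe
  7: safe
  8: safe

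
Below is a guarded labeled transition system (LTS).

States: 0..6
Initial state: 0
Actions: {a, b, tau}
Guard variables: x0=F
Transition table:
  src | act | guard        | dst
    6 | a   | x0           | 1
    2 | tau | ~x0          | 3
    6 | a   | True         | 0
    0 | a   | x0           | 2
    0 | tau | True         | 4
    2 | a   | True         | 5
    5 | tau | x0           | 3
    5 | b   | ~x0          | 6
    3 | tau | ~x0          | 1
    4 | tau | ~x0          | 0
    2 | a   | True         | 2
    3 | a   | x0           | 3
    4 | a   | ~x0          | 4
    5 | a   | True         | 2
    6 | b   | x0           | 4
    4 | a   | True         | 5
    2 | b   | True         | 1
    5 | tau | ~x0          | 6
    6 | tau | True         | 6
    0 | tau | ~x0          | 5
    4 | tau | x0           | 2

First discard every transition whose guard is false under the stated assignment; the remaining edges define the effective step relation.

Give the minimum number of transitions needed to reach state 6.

Layered search for 6:
  depth 0: {0}
  depth 1: {4,5}
  depth 2: {2,6}
6 enters at depth 2; path tau·b

Answer: 2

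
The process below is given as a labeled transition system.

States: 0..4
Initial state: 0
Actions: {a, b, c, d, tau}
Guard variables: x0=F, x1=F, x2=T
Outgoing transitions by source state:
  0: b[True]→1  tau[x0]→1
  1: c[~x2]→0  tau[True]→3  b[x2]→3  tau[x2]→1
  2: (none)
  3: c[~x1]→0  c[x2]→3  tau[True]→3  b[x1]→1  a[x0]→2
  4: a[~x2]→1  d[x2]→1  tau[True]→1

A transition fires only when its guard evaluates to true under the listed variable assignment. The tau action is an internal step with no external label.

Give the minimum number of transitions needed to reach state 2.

Breadth-first toward 2:
  L0 = {0}
  L1 = {1}
  L2 = {3}
2 never appears.

Answer: UNREACHABLE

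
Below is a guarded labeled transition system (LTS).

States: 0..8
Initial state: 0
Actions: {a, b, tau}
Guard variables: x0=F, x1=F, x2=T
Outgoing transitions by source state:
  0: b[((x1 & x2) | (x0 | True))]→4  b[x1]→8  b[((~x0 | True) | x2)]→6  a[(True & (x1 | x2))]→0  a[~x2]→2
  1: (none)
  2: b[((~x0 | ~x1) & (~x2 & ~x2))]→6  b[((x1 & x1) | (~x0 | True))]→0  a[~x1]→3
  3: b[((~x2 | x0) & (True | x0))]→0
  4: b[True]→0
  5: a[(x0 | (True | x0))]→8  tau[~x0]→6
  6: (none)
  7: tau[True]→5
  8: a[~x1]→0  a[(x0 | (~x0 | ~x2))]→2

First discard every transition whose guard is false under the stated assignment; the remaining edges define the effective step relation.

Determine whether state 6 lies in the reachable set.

After dropping false guards: 11 live edges.
Layer 0: {0}
Layer 1: {4,6}  total {0,4,6}
R = {0,4,6}
Path to 6: b

Answer: REACHABLE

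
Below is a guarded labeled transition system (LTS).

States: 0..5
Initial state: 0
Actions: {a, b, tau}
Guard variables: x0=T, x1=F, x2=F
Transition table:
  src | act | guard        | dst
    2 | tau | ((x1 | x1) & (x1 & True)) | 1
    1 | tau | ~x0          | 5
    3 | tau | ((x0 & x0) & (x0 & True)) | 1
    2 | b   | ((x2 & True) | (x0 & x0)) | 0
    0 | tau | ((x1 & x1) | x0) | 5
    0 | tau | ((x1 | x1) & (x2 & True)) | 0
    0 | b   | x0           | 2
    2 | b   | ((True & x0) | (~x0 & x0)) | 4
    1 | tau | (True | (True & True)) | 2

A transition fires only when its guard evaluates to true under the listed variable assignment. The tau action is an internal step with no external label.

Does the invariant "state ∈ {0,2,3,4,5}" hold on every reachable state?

Inv-set: {0,2,3,4,5}
R = {0,2,4,5}
  0: safe
  2: safe
  4: safe
  5: safe

Answer: INVARIANT HOLDS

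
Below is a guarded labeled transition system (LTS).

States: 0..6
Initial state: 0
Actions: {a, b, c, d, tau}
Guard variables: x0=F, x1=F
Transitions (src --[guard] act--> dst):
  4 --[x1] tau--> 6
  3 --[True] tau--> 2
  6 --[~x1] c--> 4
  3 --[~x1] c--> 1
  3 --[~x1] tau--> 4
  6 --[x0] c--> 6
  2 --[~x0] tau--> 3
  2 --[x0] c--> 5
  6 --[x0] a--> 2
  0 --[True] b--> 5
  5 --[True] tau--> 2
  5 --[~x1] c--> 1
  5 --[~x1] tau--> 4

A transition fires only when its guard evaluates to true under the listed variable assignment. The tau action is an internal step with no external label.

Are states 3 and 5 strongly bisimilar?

Compute ~ classes (split until stable):
  round 0: {{0,1,2,3,4,5,6}}
  round 1: {{0},{1,4},{2},{3,5},{6}}
5 equivalence class(es) (converged in 2)
[3]={3,5}  [5]={3,5}

Answer: BISIMILAR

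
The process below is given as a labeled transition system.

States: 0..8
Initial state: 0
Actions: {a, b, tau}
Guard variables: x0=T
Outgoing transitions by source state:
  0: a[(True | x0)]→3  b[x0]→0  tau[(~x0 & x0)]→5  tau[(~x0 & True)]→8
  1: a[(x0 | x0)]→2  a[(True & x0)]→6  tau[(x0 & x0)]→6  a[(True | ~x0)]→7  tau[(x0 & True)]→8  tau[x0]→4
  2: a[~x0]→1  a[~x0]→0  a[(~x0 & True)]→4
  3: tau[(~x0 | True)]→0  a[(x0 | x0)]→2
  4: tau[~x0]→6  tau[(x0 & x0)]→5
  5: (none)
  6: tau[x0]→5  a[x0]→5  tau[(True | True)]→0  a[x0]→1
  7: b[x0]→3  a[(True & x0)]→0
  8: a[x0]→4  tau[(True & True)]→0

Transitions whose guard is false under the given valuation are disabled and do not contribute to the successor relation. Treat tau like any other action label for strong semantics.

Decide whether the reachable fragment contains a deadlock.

Reach set: {0,2,3}
  0: a→3  b→0  [2 out]
  2: ∅  [STUCK]
  3: a→2  tau→0  [2 out]
witness 2: a·a

Answer: DEADLOCK at state 2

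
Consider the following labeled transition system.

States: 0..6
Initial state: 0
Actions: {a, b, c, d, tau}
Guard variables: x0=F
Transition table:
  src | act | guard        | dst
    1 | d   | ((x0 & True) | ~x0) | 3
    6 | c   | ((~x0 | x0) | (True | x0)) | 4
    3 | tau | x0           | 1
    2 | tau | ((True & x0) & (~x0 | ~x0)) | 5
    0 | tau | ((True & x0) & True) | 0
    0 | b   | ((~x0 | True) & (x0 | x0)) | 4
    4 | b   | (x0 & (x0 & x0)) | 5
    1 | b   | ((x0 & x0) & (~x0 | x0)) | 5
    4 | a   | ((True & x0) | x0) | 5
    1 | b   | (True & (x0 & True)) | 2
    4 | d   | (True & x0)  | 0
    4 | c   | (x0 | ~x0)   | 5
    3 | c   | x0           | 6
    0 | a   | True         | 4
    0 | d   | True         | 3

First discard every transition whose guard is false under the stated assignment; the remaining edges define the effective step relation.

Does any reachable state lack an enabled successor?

Reach set: {0,3,4,5}
  0: a→4  d→3  [deg 2]
  3: ∅  [STUCK]
  4: c→5  [deg 1]
  5: ∅  [STUCK]
trace reaching 3: d

Answer: DEADLOCK at state 3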